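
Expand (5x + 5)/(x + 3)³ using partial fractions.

(5x + 5) = A(x + 3)² + B(x + 3) + C. At x = -3: C = 5·(-3) + 5 = -10. Coefficients: A = 0, B = 5
Result: 5/(x + 3)² - 10/(x + 3)³


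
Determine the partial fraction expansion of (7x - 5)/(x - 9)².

(7x - 5) = α(x - 9) + β. At x = 9: β = 7·9 - 5 = 58. Coeff of x: α = 7
Result: 7/(x - 9) + 58/(x - 9)²


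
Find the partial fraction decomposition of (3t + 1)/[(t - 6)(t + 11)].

At t=6: A = (3·6 + 1)/(6 + 11) = 19/17. At t=-11: B = (3·(-11) + 1)/(-11 - 6) = 32/17
Result: (19/17)/(t - 6) + (32/17)/(t + 11)


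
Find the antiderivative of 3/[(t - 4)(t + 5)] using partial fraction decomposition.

Decompose: 3/[(t - 4)(t + 5)] = (1/3)/(t - 4) - (1/3)/(t + 5). Integrate each term: (1/3) ln|(t - 4)| - (1/3) ln|(t + 5)| + C


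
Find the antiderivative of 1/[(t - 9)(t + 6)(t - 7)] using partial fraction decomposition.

Cover-up: α = 1/30, β = 1/195, γ = -1/26. Decomposition: (1/30)/(t - 9) + (1/195)/(t + 6) - (1/26)/(t - 7). Integrate each term: (1/30) ln|(t - 9)| + (1/195) ln|(t + 6)| - (1/26) ln|(t - 7)| + C


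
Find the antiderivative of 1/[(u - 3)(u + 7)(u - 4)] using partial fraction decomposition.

Cover-up: A = -1/10, B = 1/110, C = 1/11. Decomposition: (-1/10)/(u - 3) + (1/110)/(u + 7) + (1/11)/(u - 4). Integrate each term: (-1/10) ln|(u - 3)| + (1/110) ln|(u + 7)| + (1/11) ln|(u - 4)| + C


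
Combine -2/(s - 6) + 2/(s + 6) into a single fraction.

Common denominator (s - 6)(s + 6). Numerator: -2(s + 6) + 2(s - 6) = (-2s - 12) + (2s - 12) = -24
Result: (-24)/[(s - 6)(s + 6)]


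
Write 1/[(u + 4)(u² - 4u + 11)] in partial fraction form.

Cover-up at u = -4: α = 1/((-4)² - 4·(-4) + 11) = 1/43. Then β = -α = -1/43, γ = -α·(-4 - 4) = 8/43
Result: (1/43)/(u + 4) - ((1/43)u - 8/43)/(u² - 4u + 11)


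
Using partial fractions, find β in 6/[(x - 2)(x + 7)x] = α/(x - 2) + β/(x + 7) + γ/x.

Cover-up at x = -7: β = 6/[(-7 - 2)(-7 - 0)] = 6/[(-9)(-7)] = 6/63 = 2/21


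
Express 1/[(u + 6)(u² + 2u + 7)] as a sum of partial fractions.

Cover-up at u = -6: P = 1/((-6)² + 2·(-6) + 7) = 1/31. Then Q = -P = -1/31, R = -P·(2 - 6) = 4/31
Result: (1/31)/(u + 6) - ((1/31)u - 4/31)/(u² + 2u + 7)


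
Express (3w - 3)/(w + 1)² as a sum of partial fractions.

(3w - 3) = α(w + 1) + β. At w = -1: β = 3·(-1) - 3 = -6. Coeff of w: α = 3
Result: 3/(w + 1) - 6/(w + 1)²


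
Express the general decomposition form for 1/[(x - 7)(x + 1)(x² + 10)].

Two linear + quadratic: P/(x - 7) + Q/(x + 1) + (Rx + S)/(x² + 10)


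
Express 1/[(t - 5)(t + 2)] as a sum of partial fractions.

1/(t - 5)(t + 2) = α/(t - 5) + β/(t + 2). α = 1/(5 + 2) = 1/7, β = 1/(-2 - 5) = -1/7
Result: (1/7)/(t - 5) - (1/7)/(t + 2)


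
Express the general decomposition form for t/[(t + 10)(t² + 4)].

Linear + irreducible quadratic: A/(t + 10) + (Bt + C)/(t² + 4)


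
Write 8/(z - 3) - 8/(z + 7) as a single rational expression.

Common denominator (z - 3)(z + 7). Numerator: 8(z + 7) - 8(z - 3) = (8z + 56) - (8z - 24) = 80
Result: (80)/[(z - 3)(z + 7)]


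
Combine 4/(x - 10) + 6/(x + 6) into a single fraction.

Common denominator (x - 10)(x + 6). Numerator: 4(x + 6) + 6(x - 10) = (4x + 24) + (6x - 60) = 10x - 36
Result: (10x - 36)/[(x - 10)(x + 6)]


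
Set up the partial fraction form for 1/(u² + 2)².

Repeated quadratic factor: (αu + β)/(u² + 2) + (γu + δ)/(u² + 2)²


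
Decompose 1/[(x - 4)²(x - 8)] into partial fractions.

Cover-up at x=8: γ = 1/(8 - 4)² = 1/16. Cover-up at x=4: β = 1/(4 - 8) = -1/4. Comparing x² coeff: α = -γ = -1/16
Result: (-1/16)/(x - 4) - (1/4)/(x - 4)² + (1/16)/(x - 8)


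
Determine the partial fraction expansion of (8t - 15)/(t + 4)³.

(8t - 15) = α(t + 4)² + β(t + 4) + γ. At t = -4: γ = 8·(-4) - 15 = -47. Coefficients: α = 0, β = 8
Result: 8/(t + 4)² - 47/(t + 4)³


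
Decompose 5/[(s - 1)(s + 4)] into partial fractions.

5/(s - 1)(s + 4) = A/(s - 1) + B/(s + 4). A = 5/(1 + 4) = 1, B = 5/(-4 - 1) = -1
Result: 1/(s - 1) - 1/(s + 4)


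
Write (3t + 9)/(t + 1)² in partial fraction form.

(3t + 9) = α(t + 1) + β. At t = -1: β = 3·(-1) + 9 = 6. Coeff of t: α = 3
Result: 3/(t + 1) + 6/(t + 1)²


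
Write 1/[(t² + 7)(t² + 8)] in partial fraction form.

Coefficient matching gives α = γ = 0, β = 1/(8-7) = 1, δ = -β = -1
Result: 1/(t² + 7) - 1/(t² + 8)


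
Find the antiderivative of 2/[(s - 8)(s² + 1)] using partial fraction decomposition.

Cover-up at s=8: A = 2/(8²+1) = 2/65. Coeff matching: B = -2/65, C = -16/65. Decomposition: (2/65)/(s - 8) - ((2/65)s + 16/65)/(s² + 1). Integrate: linear → ln, quadratic → (1/2)ln + arctan: (2/65) ln|(s - 8)| - (1/65) ln(s² + 1) - (16/65) arctan(s) + C


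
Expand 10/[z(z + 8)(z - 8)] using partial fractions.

Using cover-up method: α = -5/32, β = 5/64, γ = 5/64
Result: (-5/32)/z + (5/64)/(z + 8) + (5/64)/(z - 8)


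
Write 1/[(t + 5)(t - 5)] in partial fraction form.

1/(t + 5)(t - 5) = P/(t + 5) + Q/(t - 5). P = 1/(-5 - 5) = -1/10, Q = 1/(5 + 5) = 1/10
Result: (-1/10)/(t + 5) + (1/10)/(t - 5)


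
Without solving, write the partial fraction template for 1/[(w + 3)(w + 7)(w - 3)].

Three distinct linear factors: α/(w + 3) + β/(w + 7) + γ/(w - 3)


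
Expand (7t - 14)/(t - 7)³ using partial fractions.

(7t - 14) = α(t - 7)² + β(t - 7) + γ. At t = 7: γ = 7·7 - 14 = 35. Coefficients: α = 0, β = 7
Result: 7/(t - 7)² + 35/(t - 7)³


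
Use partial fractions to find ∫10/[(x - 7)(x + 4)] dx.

Decompose: 10/[(x - 7)(x + 4)] = (10/11)/(x - 7) - (10/11)/(x + 4). Integrate each term: (10/11) ln|(x - 7)| - (10/11) ln|(x + 4)| + C


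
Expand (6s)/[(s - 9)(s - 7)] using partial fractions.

At s=9: A = (6·9 + 0)/(9 - 7) = 27. At s=7: B = (6·7 + 0)/(7 - 9) = -21
Result: 27/(s - 9) - 21/(s - 7)


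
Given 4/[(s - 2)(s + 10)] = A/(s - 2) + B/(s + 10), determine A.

Cover-up at s = 2: A = 4/(2 + 10) = 4/12 = 1/3


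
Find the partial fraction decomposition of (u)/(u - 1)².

(u) = α(u - 1) + β. At u = 1: β = 1·1 + 0 = 1. Coeff of u: α = 1
Result: 1/(u - 1) + 1/(u - 1)²


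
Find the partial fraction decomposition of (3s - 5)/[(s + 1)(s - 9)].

At s=-1: P = (3·(-1) - 5)/(-1 - 9) = 4/5. At s=9: Q = (3·9 - 5)/(9 + 1) = 11/5
Result: (4/5)/(s + 1) + (11/5)/(s - 9)


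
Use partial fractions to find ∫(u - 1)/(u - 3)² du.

Decompose: P = 1, Q = 1·3 - 1 = 2, so (u - 1)/(u - 3)² = 1/(u - 3) + 2/(u - 3)². Integrate: ∫ P/(u - 3) du = ln|(u - 3)|; ∫ Q/(u - 3)² du = -2/(u - 3). Sum: ln|(u - 3)| - 2/(u - 3) + C


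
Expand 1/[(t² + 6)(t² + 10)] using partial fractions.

Coefficient matching gives A = C = 0, B = 1/(10-6) = 1/4, D = -B = -1/4
Result: (1/4)/(t² + 6) - (1/4)/(t² + 10)


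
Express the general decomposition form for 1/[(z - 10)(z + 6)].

Distinct linear factors: α/(z - 10) + β/(z + 6)


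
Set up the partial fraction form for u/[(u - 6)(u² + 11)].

Linear + irreducible quadratic: P/(u - 6) + (Qu + R)/(u² + 11)


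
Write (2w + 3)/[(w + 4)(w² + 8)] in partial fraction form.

At w=-4: A = (2·(-4) + 3)/((-4)² + 8) = -5/24. B = -A = 5/24, C = 2 - (-4)·A = 7/6
Result: (-5/24)/(w + 4) + ((5/24)w + 7/6)/(w² + 8)


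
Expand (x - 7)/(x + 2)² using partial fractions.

(x - 7) = P(x + 2) + Q. At x = -2: Q = 1·(-2) - 7 = -9. Coeff of x: P = 1
Result: 1/(x + 2) - 9/(x + 2)²


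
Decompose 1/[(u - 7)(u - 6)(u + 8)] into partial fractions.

Using cover-up method: α = 1/15, β = -1/14, γ = 1/210
Result: (1/15)/(u - 7) - (1/14)/(u - 6) + (1/210)/(u + 8)


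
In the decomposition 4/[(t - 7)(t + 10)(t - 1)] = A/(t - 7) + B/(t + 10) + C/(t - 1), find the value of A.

Cover-up at t = 7: A = 4/[(7 + 10)(7 - 1)] = 4/[(17)(6)] = 4/102 = 2/51


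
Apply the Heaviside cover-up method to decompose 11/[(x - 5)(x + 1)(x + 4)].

Cover (x - 5), x=5: A = 11/[(5 + 1)(5 + 4)] = 11/54. Cover (x + 1), x=-1: B = 11/[(-1 - 5)(-1 + 4)] = -11/18. Cover (x + 4), x=-4: C = 11/[(-4 - 5)(-4 + 1)] = 11/27.
Result: (11/54)/(x - 5) - (11/18)/(x + 1) + (11/27)/(x + 4)


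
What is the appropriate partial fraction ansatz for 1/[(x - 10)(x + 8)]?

Distinct linear factors: P/(x - 10) + Q/(x + 8)


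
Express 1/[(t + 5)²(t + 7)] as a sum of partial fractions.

Cover-up at t=-7: R = 1/(-7 + 5)² = 1/4. Cover-up at t=-5: Q = 1/(-5 + 7) = 1/2. Comparing t² coeff: P = -R = -1/4
Result: (-1/4)/(t + 5) + (1/2)/(t + 5)² + (1/4)/(t + 7)


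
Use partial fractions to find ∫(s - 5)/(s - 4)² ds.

Decompose: P = 1, Q = 1·4 - 5 = -1, so (s - 5)/(s - 4)² = 1/(s - 4) - 1/(s - 4)². Integrate: ∫ P/(s - 4) ds = ln|(s - 4)|; ∫ Q/(s - 4)² ds = 1/(s - 4). Sum: ln|(s - 4)| + 1/(s - 4) + C


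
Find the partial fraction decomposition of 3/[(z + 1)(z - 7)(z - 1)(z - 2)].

Using Heaviside cover-up: (-1/16)/(z + 1) + (1/80)/(z - 7) + (1/4)/(z - 1) - (1/5)/(z - 2)


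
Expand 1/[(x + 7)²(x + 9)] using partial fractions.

Cover-up at x=-9: C = 1/(-9 + 7)² = 1/4. Cover-up at x=-7: B = 1/(-7 + 9) = 1/2. Comparing x² coeff: A = -C = -1/4
Result: (-1/4)/(x + 7) + (1/2)/(x + 7)² + (1/4)/(x + 9)


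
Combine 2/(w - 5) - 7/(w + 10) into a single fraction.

Common denominator (w - 5)(w + 10). Numerator: 2(w + 10) - 7(w - 5) = (2w + 20) - (7w - 35) = -5w + 55
Result: (-5w + 55)/[(w - 5)(w + 10)]


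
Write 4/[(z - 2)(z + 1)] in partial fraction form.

4/(z - 2)(z + 1) = P/(z - 2) + Q/(z + 1). P = 4/(2 + 1) = 4/3, Q = 4/(-1 - 2) = -4/3
Result: (4/3)/(z - 2) - (4/3)/(z + 1)


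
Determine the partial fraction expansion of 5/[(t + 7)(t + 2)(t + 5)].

Using cover-up method: P = 1/2, Q = 1/3, R = -5/6
Result: (1/2)/(t + 7) + (1/3)/(t + 2) - (5/6)/(t + 5)


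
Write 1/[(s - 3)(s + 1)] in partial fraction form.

1/(s - 3)(s + 1) = A/(s - 3) + B/(s + 1). A = 1/(3 + 1) = 1/4, B = 1/(-1 - 3) = -1/4
Result: (1/4)/(s - 3) - (1/4)/(s + 1)


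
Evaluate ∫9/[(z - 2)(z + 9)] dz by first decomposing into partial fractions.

Decompose: 9/[(z - 2)(z + 9)] = (9/11)/(z - 2) - (9/11)/(z + 9). Integrate each term: (9/11) ln|(z - 2)| - (9/11) ln|(z + 9)| + C


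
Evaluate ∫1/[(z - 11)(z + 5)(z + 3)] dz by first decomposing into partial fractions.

Cover-up: α = 1/224, β = 1/32, γ = -1/28. Decomposition: (1/224)/(z - 11) + (1/32)/(z + 5) - (1/28)/(z + 3). Integrate each term: (1/224) ln|(z - 11)| + (1/32) ln|(z + 5)| - (1/28) ln|(z + 3)| + C


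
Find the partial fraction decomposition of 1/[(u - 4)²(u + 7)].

Cover-up at u=-7: C = 1/(-7 - 4)² = 1/121. Cover-up at u=4: B = 1/(4 + 7) = 1/11. Comparing u² coeff: A = -C = -1/121
Result: (-1/121)/(u - 4) + (1/11)/(u - 4)² + (1/121)/(u + 7)


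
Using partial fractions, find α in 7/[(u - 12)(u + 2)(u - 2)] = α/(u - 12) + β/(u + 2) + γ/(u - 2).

Cover-up at u = 12: α = 7/[(12 + 2)(12 - 2)] = 7/[(14)(10)] = 7/140 = 1/20


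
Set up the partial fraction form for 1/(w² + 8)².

Repeated quadratic factor: (Aw + B)/(w² + 8) + (Cw + D)/(w² + 8)²


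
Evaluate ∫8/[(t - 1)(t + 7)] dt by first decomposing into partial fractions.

Decompose: 8/[(t - 1)(t + 7)] = 1/(t - 1) - 1/(t + 7). Integrate each term: ln|(t - 1)| - ln|(t + 7)| + C


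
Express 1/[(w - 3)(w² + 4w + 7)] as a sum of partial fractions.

Cover-up at w = 3: P = 1/(3² + 4·3 + 7) = 1/28. Then Q = -P = -1/28, R = -P·(4 + 3) = -1/4
Result: (1/28)/(w - 3) - ((1/28)w + 1/4)/(w² + 4w + 7)


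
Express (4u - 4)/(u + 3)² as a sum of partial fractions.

(4u - 4) = P(u + 3) + Q. At u = -3: Q = 4·(-3) - 4 = -16. Coeff of u: P = 4
Result: 4/(u + 3) - 16/(u + 3)²


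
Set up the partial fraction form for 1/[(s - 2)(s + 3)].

Distinct linear factors: P/(s - 2) + Q/(s + 3)


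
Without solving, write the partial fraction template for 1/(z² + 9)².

Repeated quadratic factor: (Pz + Q)/(z² + 9) + (Rz + S)/(z² + 9)²


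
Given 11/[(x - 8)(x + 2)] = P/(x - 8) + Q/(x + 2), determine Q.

Cover-up at x = -2: Q = 11/(-2 - 8) = -11/10


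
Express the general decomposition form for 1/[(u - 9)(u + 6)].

Distinct linear factors: α/(u - 9) + β/(u + 6)


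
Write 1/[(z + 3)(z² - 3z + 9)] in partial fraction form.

Cover-up at z = -3: A = 1/((-3)² - 3·(-3) + 9) = 1/27. Then B = -A = -1/27, C = -A·(-3 - 3) = 2/9
Result: (1/27)/(z + 3) - ((1/27)z - 2/9)/(z² - 3z + 9)


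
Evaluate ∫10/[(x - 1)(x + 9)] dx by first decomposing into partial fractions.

Decompose: 10/[(x - 1)(x + 9)] = 1/(x - 1) - 1/(x + 9). Integrate each term: ln|(x - 1)| - ln|(x + 9)| + C


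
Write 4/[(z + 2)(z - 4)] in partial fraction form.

4/(z + 2)(z - 4) = A/(z + 2) + B/(z - 4). A = 4/(-2 - 4) = -2/3, B = 4/(4 + 2) = 2/3
Result: (-2/3)/(z + 2) + (2/3)/(z - 4)


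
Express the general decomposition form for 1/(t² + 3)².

Repeated quadratic factor: (Pt + Q)/(t² + 3) + (Rt + S)/(t² + 3)²


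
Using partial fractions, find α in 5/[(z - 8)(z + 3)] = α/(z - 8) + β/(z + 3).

Cover-up at z = 8: α = 5/(8 + 3) = 5/11


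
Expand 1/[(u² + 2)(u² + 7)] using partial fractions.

Coefficient matching gives P = R = 0, Q = 1/(7-2) = 1/5, S = -Q = -1/5
Result: (1/5)/(u² + 2) - (1/5)/(u² + 7)


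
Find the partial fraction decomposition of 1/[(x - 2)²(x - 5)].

Cover-up at x=5: C = 1/(5 - 2)² = 1/9. Cover-up at x=2: B = 1/(2 - 5) = -1/3. Comparing x² coeff: A = -C = -1/9
Result: (-1/9)/(x - 2) - (1/3)/(x - 2)² + (1/9)/(x - 5)


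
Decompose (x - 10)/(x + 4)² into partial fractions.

(x - 10) = α(x + 4) + β. At x = -4: β = 1·(-4) - 10 = -14. Coeff of x: α = 1
Result: 1/(x + 4) - 14/(x + 4)²


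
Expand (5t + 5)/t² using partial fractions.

(5t + 5) = αt + β. At t = 0: β = 5·0 + 5 = 5. Coeff of t: α = 5
Result: 5/t + 5/t²


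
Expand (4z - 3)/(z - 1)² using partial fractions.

(4z - 3) = A(z - 1) + B. At z = 1: B = 4·1 - 3 = 1. Coeff of z: A = 4
Result: 4/(z - 1) + 1/(z - 1)²


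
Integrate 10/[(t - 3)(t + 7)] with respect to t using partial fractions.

Decompose: 10/[(t - 3)(t + 7)] = 1/(t - 3) - 1/(t + 7). Integrate each term: ln|(t - 3)| - ln|(t + 7)| + C


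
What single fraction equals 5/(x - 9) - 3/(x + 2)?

Common denominator (x - 9)(x + 2). Numerator: 5(x + 2) - 3(x - 9) = (5x + 10) - (3x - 27) = 2x + 37
Result: (2x + 37)/[(x - 9)(x + 2)]


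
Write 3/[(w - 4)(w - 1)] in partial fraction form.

3/(w - 4)(w - 1) = α/(w - 4) + β/(w - 1). α = 3/(4 - 1) = 1, β = 3/(1 - 4) = -1
Result: 1/(w - 4) - 1/(w - 1)


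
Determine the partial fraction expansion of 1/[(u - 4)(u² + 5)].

Cover-up at u = 4: A = 1/(4² + 5) = 1/21. Then B = -A = -1/21, C = -A·(0 + 4) = -4/21
Result: (1/21)/(u - 4) - ((1/21)u + 4/21)/(u² + 5)


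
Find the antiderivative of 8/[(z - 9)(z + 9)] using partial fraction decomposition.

Decompose: 8/[(z - 9)(z + 9)] = (4/9)/(z - 9) - (4/9)/(z + 9). Integrate each term: (4/9) ln|(z - 9)| - (4/9) ln|(z + 9)| + C


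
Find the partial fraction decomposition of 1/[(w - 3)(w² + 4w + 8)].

Cover-up at w = 3: P = 1/(3² + 4·3 + 8) = 1/29. Then Q = -P = -1/29, R = -P·(4 + 3) = -7/29
Result: (1/29)/(w - 3) - ((1/29)w + 7/29)/(w² + 4w + 8)


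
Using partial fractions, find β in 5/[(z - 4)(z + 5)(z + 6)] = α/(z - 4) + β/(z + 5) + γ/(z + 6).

Cover-up at z = -5: β = 5/[(-5 - 4)(-5 + 6)] = 5/[(-9)(1)] = -5/9


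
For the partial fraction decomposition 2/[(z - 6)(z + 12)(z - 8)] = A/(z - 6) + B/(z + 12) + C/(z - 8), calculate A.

Cover-up at z = 6: A = 2/[(6 + 12)(6 - 8)] = 2/[(18)(-2)] = -2/36 = -1/18


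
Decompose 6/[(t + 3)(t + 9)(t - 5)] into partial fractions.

Using cover-up method: α = -1/8, β = 1/14, γ = 3/56
Result: (-1/8)/(t + 3) + (1/14)/(t + 9) + (3/56)/(t - 5)


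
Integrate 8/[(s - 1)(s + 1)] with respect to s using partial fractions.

Decompose: 8/[(s - 1)(s + 1)] = 4/(s - 1) - 4/(s + 1). Integrate each term: 4 ln|(s - 1)| - 4 ln|(s + 1)| + C


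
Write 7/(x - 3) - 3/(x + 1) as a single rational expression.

Common denominator (x - 3)(x + 1). Numerator: 7(x + 1) - 3(x - 3) = (7x + 7) - (3x - 9) = 4x + 16
Result: (4x + 16)/[(x - 3)(x + 1)]


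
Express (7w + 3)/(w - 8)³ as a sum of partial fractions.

(7w + 3) = α(w - 8)² + β(w - 8) + γ. At w = 8: γ = 7·8 + 3 = 59. Coefficients: α = 0, β = 7
Result: 7/(w - 8)² + 59/(w - 8)³


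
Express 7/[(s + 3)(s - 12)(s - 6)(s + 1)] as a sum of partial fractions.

Using Heaviside cover-up: (-7/270)/(s + 3) + (7/1170)/(s - 12) - (1/54)/(s - 6) + (1/26)/(s + 1)


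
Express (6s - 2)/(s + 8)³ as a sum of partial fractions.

(6s - 2) = A(s + 8)² + B(s + 8) + C. At s = -8: C = 6·(-8) - 2 = -50. Coefficients: A = 0, B = 6
Result: 6/(s + 8)² - 50/(s + 8)³


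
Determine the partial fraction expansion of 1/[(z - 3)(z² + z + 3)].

Cover-up at z = 3: P = 1/(3² + 1·3 + 3) = 1/15. Then Q = -P = -1/15, R = -P·(1 + 3) = -4/15
Result: (1/15)/(z - 3) - ((1/15)z + 4/15)/(z² + z + 3)


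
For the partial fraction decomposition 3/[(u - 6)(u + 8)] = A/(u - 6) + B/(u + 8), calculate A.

Cover-up at u = 6: A = 3/(6 + 8) = 3/14


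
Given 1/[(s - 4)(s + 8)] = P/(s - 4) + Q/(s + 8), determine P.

Cover-up at s = 4: P = 1/(4 + 8) = 1/12


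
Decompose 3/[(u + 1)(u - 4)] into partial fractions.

3/(u + 1)(u - 4) = α/(u + 1) + β/(u - 4). α = 3/(-1 - 4) = -3/5, β = 3/(4 + 1) = 3/5
Result: (-3/5)/(u + 1) + (3/5)/(u - 4)


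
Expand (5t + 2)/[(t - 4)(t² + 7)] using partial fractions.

At t=4: A = (5·4 + 2)/(4² + 7) = 22/23. B = -A = -22/23, C = 5 - 4·A = 27/23
Result: (22/23)/(t - 4) - ((22/23)t - 27/23)/(t² + 7)


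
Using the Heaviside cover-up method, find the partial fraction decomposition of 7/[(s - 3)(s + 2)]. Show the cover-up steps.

Cover (s - 3): set s=3, get α = 7/(3 + 2) = 7/5. Cover (s + 2): set s=-2, get β = 7/(-2 - 3) = -7/5.
Result: (7/5)/(s - 3) - (7/5)/(s + 2)


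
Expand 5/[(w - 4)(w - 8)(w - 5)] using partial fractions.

Using cover-up method: α = 5/4, β = 5/12, γ = -5/3
Result: (5/4)/(w - 4) + (5/12)/(w - 8) - (5/3)/(w - 5)


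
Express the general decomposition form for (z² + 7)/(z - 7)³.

Repeated linear factor (power 3): α/(z - 7) + β/(z - 7)² + γ/(z - 7)³


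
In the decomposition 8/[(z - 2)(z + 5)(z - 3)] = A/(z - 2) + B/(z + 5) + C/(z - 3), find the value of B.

Cover-up at z = -5: B = 8/[(-5 - 2)(-5 - 3)] = 8/[(-7)(-8)] = 8/56 = 1/7


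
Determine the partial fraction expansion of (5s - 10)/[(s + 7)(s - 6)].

At s=-7: A = (5·(-7) - 10)/(-7 - 6) = 45/13. At s=6: B = (5·6 - 10)/(6 + 7) = 20/13
Result: (45/13)/(s + 7) + (20/13)/(s - 6)


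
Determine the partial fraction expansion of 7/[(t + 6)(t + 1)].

7/(t + 6)(t + 1) = P/(t + 6) + Q/(t + 1). P = 7/(-6 + 1) = -7/5, Q = 7/(-1 + 6) = 7/5
Result: (-7/5)/(t + 6) + (7/5)/(t + 1)


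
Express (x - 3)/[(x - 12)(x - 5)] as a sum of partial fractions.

At x=12: α = (1·12 - 3)/(12 - 5) = 9/7. At x=5: β = (1·5 - 3)/(5 - 12) = -2/7
Result: (9/7)/(x - 12) - (2/7)/(x - 5)


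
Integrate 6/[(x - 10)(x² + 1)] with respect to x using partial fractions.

Cover-up at x=10: P = 6/(10²+1) = 6/101. Coeff matching: Q = -6/101, R = -60/101. Decomposition: (6/101)/(x - 10) - ((6/101)x + 60/101)/(x² + 1). Integrate: linear → ln, quadratic → (1/2)ln + arctan: (6/101) ln|(x - 10)| - (3/101) ln(x² + 1) - (60/101) arctan(x) + C


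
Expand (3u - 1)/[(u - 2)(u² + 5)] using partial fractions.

At u=2: α = (3·2 - 1)/(2² + 5) = 5/9. β = -α = -5/9, γ = 3 - 2·α = 17/9
Result: (5/9)/(u - 2) - ((5/9)u - 17/9)/(u² + 5)


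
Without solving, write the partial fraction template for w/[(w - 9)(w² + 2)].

Linear + irreducible quadratic: A/(w - 9) + (Bw + C)/(w² + 2)


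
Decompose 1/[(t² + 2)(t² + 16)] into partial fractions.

Coefficient matching gives A = C = 0, B = 1/(16-2) = 1/14, D = -B = -1/14
Result: (1/14)/(t² + 2) - (1/14)/(t² + 16)


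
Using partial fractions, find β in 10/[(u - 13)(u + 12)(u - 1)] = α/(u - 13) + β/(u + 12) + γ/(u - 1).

Cover-up at u = -12: β = 10/[(-12 - 13)(-12 - 1)] = 10/[(-25)(-13)] = 10/325 = 2/65


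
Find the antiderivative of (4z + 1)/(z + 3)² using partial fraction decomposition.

Decompose: P = 4, Q = 4·(-3) + 1 = -11, so (4z + 1)/(z + 3)² = 4/(z + 3) - 11/(z + 3)². Integrate: ∫ P/(z + 3) dz = 4 ln|(z + 3)|; ∫ Q/(z + 3)² dz = 11/(z + 3). Sum: 4 ln|(z + 3)| + 11/(z + 3) + C


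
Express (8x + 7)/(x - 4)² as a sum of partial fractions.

(8x + 7) = P(x - 4) + Q. At x = 4: Q = 8·4 + 7 = 39. Coeff of x: P = 8
Result: 8/(x - 4) + 39/(x - 4)²


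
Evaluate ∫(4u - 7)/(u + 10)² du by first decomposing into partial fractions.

Decompose: P = 4, Q = 4·(-10) - 7 = -47, so (4u - 7)/(u + 10)² = 4/(u + 10) - 47/(u + 10)². Integrate: ∫ P/(u + 10) du = 4 ln|(u + 10)|; ∫ Q/(u + 10)² du = 47/(u + 10). Sum: 4 ln|(u + 10)| + 47/(u + 10) + C


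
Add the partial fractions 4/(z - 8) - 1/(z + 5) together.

Common denominator (z - 8)(z + 5). Numerator: 4(z + 5) - 1(z - 8) = (4z + 20) - (z - 8) = 3z + 28
Result: (3z + 28)/[(z - 8)(z + 5)]


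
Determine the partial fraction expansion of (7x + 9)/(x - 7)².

(7x + 9) = P(x - 7) + Q. At x = 7: Q = 7·7 + 9 = 58. Coeff of x: P = 7
Result: 7/(x - 7) + 58/(x - 7)²


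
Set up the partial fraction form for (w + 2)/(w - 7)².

Repeated linear factor: α/(w - 7) + β/(w - 7)²


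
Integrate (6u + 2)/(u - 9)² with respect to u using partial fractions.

Decompose: α = 6, β = 6·9 + 2 = 56, so (6u + 2)/(u - 9)² = 6/(u - 9) + 56/(u - 9)². Integrate: ∫ α/(u - 9) du = 6 ln|(u - 9)|; ∫ β/(u - 9)² du = -56/(u - 9). Sum: 6 ln|(u - 9)| - 56/(u - 9) + C


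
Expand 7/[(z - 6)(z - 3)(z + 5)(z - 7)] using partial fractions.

Using Heaviside cover-up: (-7/33)/(z - 6) + (7/96)/(z - 3) - (7/1056)/(z + 5) + (7/48)/(z - 7)


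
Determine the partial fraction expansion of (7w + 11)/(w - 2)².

(7w + 11) = P(w - 2) + Q. At w = 2: Q = 7·2 + 11 = 25. Coeff of w: P = 7
Result: 7/(w - 2) + 25/(w - 2)²


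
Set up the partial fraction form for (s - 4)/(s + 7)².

Repeated linear factor: A/(s + 7) + B/(s + 7)²


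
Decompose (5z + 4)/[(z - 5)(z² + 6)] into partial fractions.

At z=5: A = (5·5 + 4)/(5² + 6) = 29/31. B = -A = -29/31, C = 5 - 5·A = 10/31
Result: (29/31)/(z - 5) - ((29/31)z - 10/31)/(z² + 6)


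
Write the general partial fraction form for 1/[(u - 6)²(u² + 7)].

Repeated linear + quadratic: A/(u - 6) + B/(u - 6)² + (Cu + D)/(u² + 7)


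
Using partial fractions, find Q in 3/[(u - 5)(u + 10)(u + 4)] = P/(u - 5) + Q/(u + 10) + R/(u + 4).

Cover-up at u = -10: Q = 3/[(-10 - 5)(-10 + 4)] = 3/[(-15)(-6)] = 3/90 = 1/30


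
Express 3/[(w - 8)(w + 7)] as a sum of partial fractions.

3/(w - 8)(w + 7) = A/(w - 8) + B/(w + 7). A = 3/(8 + 7) = 1/5, B = 3/(-7 - 8) = -1/5
Result: (1/5)/(w - 8) - (1/5)/(w + 7)


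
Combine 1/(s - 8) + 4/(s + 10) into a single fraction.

Common denominator (s - 8)(s + 10). Numerator: 1(s + 10) + 4(s - 8) = (s + 10) + (4s - 32) = 5s - 22
Result: (5s - 22)/[(s - 8)(s + 10)]


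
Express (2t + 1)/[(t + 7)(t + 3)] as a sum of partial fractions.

At t=-7: A = (2·(-7) + 1)/(-7 + 3) = 13/4. At t=-3: B = (2·(-3) + 1)/(-3 + 7) = -5/4
Result: (13/4)/(t + 7) - (5/4)/(t + 3)


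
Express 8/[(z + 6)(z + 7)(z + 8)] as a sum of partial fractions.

Using cover-up method: A = 4, B = -8, C = 4
Result: 4/(z + 6) - 8/(z + 7) + 4/(z + 8)


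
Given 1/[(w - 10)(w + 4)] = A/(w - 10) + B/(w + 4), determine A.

Cover-up at w = 10: A = 1/(10 + 4) = 1/14


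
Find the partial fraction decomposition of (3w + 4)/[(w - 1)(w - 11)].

At w=1: P = (3·1 + 4)/(1 - 11) = -7/10. At w=11: Q = (3·11 + 4)/(11 - 1) = 37/10
Result: (-7/10)/(w - 1) + (37/10)/(w - 11)


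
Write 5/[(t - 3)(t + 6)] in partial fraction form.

5/(t - 3)(t + 6) = α/(t - 3) + β/(t + 6). α = 5/(3 + 6) = 5/9, β = 5/(-6 - 3) = -5/9
Result: (5/9)/(t - 3) - (5/9)/(t + 6)


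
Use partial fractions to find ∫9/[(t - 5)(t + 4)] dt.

Decompose: 9/[(t - 5)(t + 4)] = 1/(t - 5) - 1/(t + 4). Integrate each term: ln|(t - 5)| - ln|(t + 4)| + C


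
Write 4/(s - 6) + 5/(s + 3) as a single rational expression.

Common denominator (s - 6)(s + 3). Numerator: 4(s + 3) + 5(s - 6) = (4s + 12) + (5s - 30) = 9s - 18
Result: (9s - 18)/[(s - 6)(s + 3)]


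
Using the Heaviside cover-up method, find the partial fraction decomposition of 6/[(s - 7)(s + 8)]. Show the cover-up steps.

Cover (s - 7): set s=7, get A = 6/(7 + 8) = 2/5. Cover (s + 8): set s=-8, get B = 6/(-8 - 7) = -2/5.
Result: (2/5)/(s - 7) - (2/5)/(s + 8)


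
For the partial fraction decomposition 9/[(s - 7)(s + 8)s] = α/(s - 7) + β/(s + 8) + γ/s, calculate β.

Cover-up at s = -8: β = 9/[(-8 - 7)(-8 - 0)] = 9/[(-15)(-8)] = 9/120 = 3/40


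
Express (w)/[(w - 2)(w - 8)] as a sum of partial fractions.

At w=2: α = (1·2 + 0)/(2 - 8) = -1/3. At w=8: β = (1·8 + 0)/(8 - 2) = 4/3
Result: (-1/3)/(w - 2) + (4/3)/(w - 8)


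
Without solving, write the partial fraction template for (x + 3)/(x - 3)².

Repeated linear factor: α/(x - 3) + β/(x - 3)²


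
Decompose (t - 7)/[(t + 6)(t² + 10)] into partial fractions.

At t=-6: A = (1·(-6) - 7)/((-6)² + 10) = -13/46. B = -A = 13/46, C = 1 - (-6)·A = -16/23
Result: (-13/46)/(t + 6) + ((13/46)t - 16/23)/(t² + 10)


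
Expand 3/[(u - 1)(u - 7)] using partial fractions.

3/(u - 1)(u - 7) = A/(u - 1) + B/(u - 7). A = 3/(1 - 7) = -1/2, B = 3/(7 - 1) = 1/2
Result: (-1/2)/(u - 1) + (1/2)/(u - 7)


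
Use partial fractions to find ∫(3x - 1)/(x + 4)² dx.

Decompose: P = 3, Q = 3·(-4) - 1 = -13, so (3x - 1)/(x + 4)² = 3/(x + 4) - 13/(x + 4)². Integrate: ∫ P/(x + 4) dx = 3 ln|(x + 4)|; ∫ Q/(x + 4)² dx = 13/(x + 4). Sum: 3 ln|(x + 4)| + 13/(x + 4) + C


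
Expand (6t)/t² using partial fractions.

(6t) = Pt + Q. At t = 0: Q = 6·0 + 0 = 0. Coeff of t: P = 6
Result: 6/t


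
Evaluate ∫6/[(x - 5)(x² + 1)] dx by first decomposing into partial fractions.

Cover-up at x=5: α = 6/(5²+1) = 3/13. Coeff matching: β = -3/13, γ = -15/13. Decomposition: (3/13)/(x - 5) - ((3/13)x + 15/13)/(x² + 1). Integrate: linear → ln, quadratic → (1/2)ln + arctan: (3/13) ln|(x - 5)| - (3/26) ln(x² + 1) - (15/13) arctan(x) + C


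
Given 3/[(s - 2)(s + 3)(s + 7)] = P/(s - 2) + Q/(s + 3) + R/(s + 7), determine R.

Cover-up at s = -7: R = 3/[(-7 - 2)(-7 + 3)] = 3/[(-9)(-4)] = 3/36 = 1/12


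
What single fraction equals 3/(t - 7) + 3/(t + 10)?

Common denominator (t - 7)(t + 10). Numerator: 3(t + 10) + 3(t - 7) = (3t + 30) + (3t - 21) = 6t + 9
Result: (6t + 9)/[(t - 7)(t + 10)]


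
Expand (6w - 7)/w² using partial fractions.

(6w - 7) = αw + β. At w = 0: β = 6·0 - 7 = -7. Coeff of w: α = 6
Result: 6/w - 7/w²


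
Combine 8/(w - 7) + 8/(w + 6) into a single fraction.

Common denominator (w - 7)(w + 6). Numerator: 8(w + 6) + 8(w - 7) = (8w + 48) + (8w - 56) = 16w - 8
Result: (16w - 8)/[(w - 7)(w + 6)]


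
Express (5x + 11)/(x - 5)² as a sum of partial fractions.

(5x + 11) = P(x - 5) + Q. At x = 5: Q = 5·5 + 11 = 36. Coeff of x: P = 5
Result: 5/(x - 5) + 36/(x - 5)²


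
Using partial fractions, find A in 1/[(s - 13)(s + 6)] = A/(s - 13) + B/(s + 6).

Cover-up at s = 13: A = 1/(13 + 6) = 1/19


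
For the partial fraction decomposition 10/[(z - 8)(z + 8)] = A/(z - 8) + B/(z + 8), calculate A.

Cover-up at z = 8: A = 10/(8 + 8) = 10/16 = 5/8


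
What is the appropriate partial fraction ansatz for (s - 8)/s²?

Repeated linear factor: A/s + B/s²


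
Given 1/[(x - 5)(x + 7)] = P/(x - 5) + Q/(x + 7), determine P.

Cover-up at x = 5: P = 1/(5 + 7) = 1/12


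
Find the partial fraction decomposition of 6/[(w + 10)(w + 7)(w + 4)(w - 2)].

Using Heaviside cover-up: (-1/36)/(w + 10) + (2/27)/(w + 7) - (1/18)/(w + 4) + (1/108)/(w - 2)


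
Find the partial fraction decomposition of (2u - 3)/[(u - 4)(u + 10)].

At u=4: α = (2·4 - 3)/(4 + 10) = 5/14. At u=-10: β = (2·(-10) - 3)/(-10 - 4) = 23/14
Result: (5/14)/(u - 4) + (23/14)/(u + 10)


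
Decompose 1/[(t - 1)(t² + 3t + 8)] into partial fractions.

Cover-up at t = 1: α = 1/(1² + 3·1 + 8) = 1/12. Then β = -α = -1/12, γ = -α·(3 + 1) = -1/3
Result: (1/12)/(t - 1) - ((1/12)t + 1/3)/(t² + 3t + 8)


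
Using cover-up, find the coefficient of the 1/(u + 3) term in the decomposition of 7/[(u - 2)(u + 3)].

Cover (u + 3), set u=-3: 7/((u - 2) at u=-3) = 7/(-5) = -7/5


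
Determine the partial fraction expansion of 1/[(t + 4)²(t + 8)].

Cover-up at t=-8: C = 1/(-8 + 4)² = 1/16. Cover-up at t=-4: B = 1/(-4 + 8) = 1/4. Comparing t² coeff: A = -C = -1/16
Result: (-1/16)/(t + 4) + (1/4)/(t + 4)² + (1/16)/(t + 8)


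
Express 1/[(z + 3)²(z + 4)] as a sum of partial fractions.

Cover-up at z=-4: C = 1/(-4 + 3)² = 1. Cover-up at z=-3: B = 1/(-3 + 4) = 1. Comparing z² coeff: A = -C = -1
Result: -1/(z + 3) + 1/(z + 3)² + 1/(z + 4)


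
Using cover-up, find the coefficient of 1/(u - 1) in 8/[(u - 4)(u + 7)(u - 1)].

Cover (u - 1), set u=1: 8/[(1 - 4)(1 + 7)] = -1/3


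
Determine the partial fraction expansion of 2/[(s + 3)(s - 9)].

2/(s + 3)(s - 9) = α/(s + 3) + β/(s - 9). α = 2/(-3 - 9) = -1/6, β = 2/(9 + 3) = 1/6
Result: (-1/6)/(s + 3) + (1/6)/(s - 9)


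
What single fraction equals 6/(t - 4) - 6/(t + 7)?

Common denominator (t - 4)(t + 7). Numerator: 6(t + 7) - 6(t - 4) = (6t + 42) - (6t - 24) = 66
Result: (66)/[(t - 4)(t + 7)]


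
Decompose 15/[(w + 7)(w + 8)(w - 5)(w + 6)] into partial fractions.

Using Heaviside cover-up: (5/4)/(w + 7) - (15/26)/(w + 8) + (5/572)/(w - 5) - (15/22)/(w + 6)


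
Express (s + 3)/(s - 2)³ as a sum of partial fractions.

(s + 3) = α(s - 2)² + β(s - 2) + γ. At s = 2: γ = 1·2 + 3 = 5. Coefficients: α = 0, β = 1
Result: 1/(s - 2)² + 5/(s - 2)³


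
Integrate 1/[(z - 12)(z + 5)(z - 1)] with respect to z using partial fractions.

Cover-up: P = 1/187, Q = 1/102, R = -1/66. Decomposition: (1/187)/(z - 12) + (1/102)/(z + 5) - (1/66)/(z - 1). Integrate each term: (1/187) ln|(z - 12)| + (1/102) ln|(z + 5)| - (1/66) ln|(z - 1)| + C


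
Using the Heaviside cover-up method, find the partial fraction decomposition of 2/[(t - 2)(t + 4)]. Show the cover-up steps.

Cover (t - 2): set t=2, get P = 2/(2 + 4) = 1/3. Cover (t + 4): set t=-4, get Q = 2/(-4 - 2) = -1/3.
Result: (1/3)/(t - 2) - (1/3)/(t + 4)


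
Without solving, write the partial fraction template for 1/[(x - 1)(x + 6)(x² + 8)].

Two linear + quadratic: A/(x - 1) + B/(x + 6) + (Cx + D)/(x² + 8)


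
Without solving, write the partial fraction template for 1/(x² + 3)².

Repeated quadratic factor: (Px + Q)/(x² + 3) + (Rx + S)/(x² + 3)²


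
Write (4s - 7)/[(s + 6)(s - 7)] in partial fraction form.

At s=-6: P = (4·(-6) - 7)/(-6 - 7) = 31/13. At s=7: Q = (4·7 - 7)/(7 + 6) = 21/13
Result: (31/13)/(s + 6) + (21/13)/(s - 7)


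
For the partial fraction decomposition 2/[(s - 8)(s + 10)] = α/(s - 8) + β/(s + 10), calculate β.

Cover-up at s = -10: β = 2/(-10 - 8) = -2/18 = -1/9


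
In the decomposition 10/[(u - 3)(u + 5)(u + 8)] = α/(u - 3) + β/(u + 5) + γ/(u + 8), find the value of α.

Cover-up at u = 3: α = 10/[(3 + 5)(3 + 8)] = 10/[(8)(11)] = 10/88 = 5/44


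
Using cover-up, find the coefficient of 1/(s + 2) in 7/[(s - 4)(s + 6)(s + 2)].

Cover (s + 2), set s=-2: 7/[(-2 - 4)(-2 + 6)] = -7/24


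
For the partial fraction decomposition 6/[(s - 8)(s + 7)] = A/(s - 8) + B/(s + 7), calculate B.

Cover-up at s = -7: B = 6/(-7 - 8) = -6/15 = -2/5


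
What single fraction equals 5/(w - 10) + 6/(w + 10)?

Common denominator (w - 10)(w + 10). Numerator: 5(w + 10) + 6(w - 10) = (5w + 50) + (6w - 60) = 11w - 10
Result: (11w - 10)/[(w - 10)(w + 10)]


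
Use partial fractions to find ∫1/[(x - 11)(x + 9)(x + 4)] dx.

Cover-up: A = 1/300, B = 1/100, C = -1/75. Decomposition: (1/300)/(x - 11) + (1/100)/(x + 9) - (1/75)/(x + 4). Integrate each term: (1/300) ln|(x - 11)| + (1/100) ln|(x + 9)| - (1/75) ln|(x + 4)| + C


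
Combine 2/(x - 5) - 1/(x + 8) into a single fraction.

Common denominator (x - 5)(x + 8). Numerator: 2(x + 8) - 1(x - 5) = (2x + 16) - (x - 5) = x + 21
Result: (x + 21)/[(x - 5)(x + 8)]


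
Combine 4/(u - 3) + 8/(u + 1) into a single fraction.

Common denominator (u - 3)(u + 1). Numerator: 4(u + 1) + 8(u - 3) = (4u + 4) + (8u - 24) = 12u - 20
Result: (12u - 20)/[(u - 3)(u + 1)]


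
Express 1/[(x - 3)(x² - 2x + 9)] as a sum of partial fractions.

Cover-up at x = 3: α = 1/(3² - 2·3 + 9) = 1/12. Then β = -α = -1/12, γ = -α·(-2 + 3) = -1/12
Result: (1/12)/(x - 3) - ((1/12)x + 1/12)/(x² - 2x + 9)


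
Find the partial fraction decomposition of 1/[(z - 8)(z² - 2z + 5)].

Cover-up at z = 8: A = 1/(8² - 2·8 + 5) = 1/53. Then B = -A = -1/53, C = -A·(-2 + 8) = -6/53
Result: (1/53)/(z - 8) - ((1/53)z + 6/53)/(z² - 2z + 5)


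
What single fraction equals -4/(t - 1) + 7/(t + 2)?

Common denominator (t - 1)(t + 2). Numerator: -4(t + 2) + 7(t - 1) = (-4t - 8) + (7t - 7) = 3t - 15
Result: (3t - 15)/[(t - 1)(t + 2)]


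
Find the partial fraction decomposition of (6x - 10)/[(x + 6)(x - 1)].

At x=-6: A = (6·(-6) - 10)/(-6 - 1) = 46/7. At x=1: B = (6·1 - 10)/(1 + 6) = -4/7
Result: (46/7)/(x + 6) - (4/7)/(x - 1)


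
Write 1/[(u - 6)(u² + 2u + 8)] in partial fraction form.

Cover-up at u = 6: α = 1/(6² + 2·6 + 8) = 1/56. Then β = -α = -1/56, γ = -α·(2 + 6) = -1/7
Result: (1/56)/(u - 6) - ((1/56)u + 1/7)/(u² + 2u + 8)


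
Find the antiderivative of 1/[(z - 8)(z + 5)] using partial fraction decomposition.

Decompose: 1/[(z - 8)(z + 5)] = (1/13)/(z - 8) - (1/13)/(z + 5). Integrate each term: (1/13) ln|(z - 8)| - (1/13) ln|(z + 5)| + C


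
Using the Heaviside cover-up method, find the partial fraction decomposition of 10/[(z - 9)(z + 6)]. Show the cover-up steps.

Cover (z - 9): set z=9, get α = 10/(9 + 6) = 2/3. Cover (z + 6): set z=-6, get β = 10/(-6 - 9) = -2/3.
Result: (2/3)/(z - 9) - (2/3)/(z + 6)


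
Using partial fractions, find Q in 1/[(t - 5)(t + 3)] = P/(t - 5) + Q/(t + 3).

Cover-up at t = -3: Q = 1/(-3 - 5) = -1/8


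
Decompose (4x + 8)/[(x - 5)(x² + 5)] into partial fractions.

At x=5: α = (4·5 + 8)/(5² + 5) = 14/15. β = -α = -14/15, γ = 4 - 5·α = -2/3
Result: (14/15)/(x - 5) - ((14/15)x + 2/3)/(x² + 5)


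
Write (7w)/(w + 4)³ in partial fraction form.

(7w) = A(w + 4)² + B(w + 4) + C. At w = -4: C = 7·(-4) + 0 = -28. Coefficients: A = 0, B = 7
Result: 7/(w + 4)² - 28/(w + 4)³


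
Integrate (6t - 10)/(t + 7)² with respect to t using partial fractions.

Decompose: P = 6, Q = 6·(-7) - 10 = -52, so (6t - 10)/(t + 7)² = 6/(t + 7) - 52/(t + 7)². Integrate: ∫ P/(t + 7) dt = 6 ln|(t + 7)|; ∫ Q/(t + 7)² dt = 52/(t + 7). Sum: 6 ln|(t + 7)| + 52/(t + 7) + C


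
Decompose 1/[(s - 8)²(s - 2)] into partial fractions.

Cover-up at s=2: C = 1/(2 - 8)² = 1/36. Cover-up at s=8: B = 1/(8 - 2) = 1/6. Comparing s² coeff: A = -C = -1/36
Result: (-1/36)/(s - 8) + (1/6)/(s - 8)² + (1/36)/(s - 2)


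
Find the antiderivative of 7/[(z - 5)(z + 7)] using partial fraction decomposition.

Decompose: 7/[(z - 5)(z + 7)] = (7/12)/(z - 5) - (7/12)/(z + 7). Integrate each term: (7/12) ln|(z - 5)| - (7/12) ln|(z + 7)| + C


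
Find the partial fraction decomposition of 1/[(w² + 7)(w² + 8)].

Coefficient matching gives A = C = 0, B = 1/(8-7) = 1, D = -B = -1
Result: 1/(w² + 7) - 1/(w² + 8)


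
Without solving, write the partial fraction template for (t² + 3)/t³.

Repeated linear factor (power 3): P/t + Q/t² + R/t³


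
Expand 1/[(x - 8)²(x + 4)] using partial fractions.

Cover-up at x=-4: γ = 1/(-4 - 8)² = 1/144. Cover-up at x=8: β = 1/(8 + 4) = 1/12. Comparing x² coeff: α = -γ = -1/144
Result: (-1/144)/(x - 8) + (1/12)/(x - 8)² + (1/144)/(x + 4)


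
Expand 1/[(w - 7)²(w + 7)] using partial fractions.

Cover-up at w=-7: R = 1/(-7 - 7)² = 1/196. Cover-up at w=7: Q = 1/(7 + 7) = 1/14. Comparing w² coeff: P = -R = -1/196
Result: (-1/196)/(w - 7) + (1/14)/(w - 7)² + (1/196)/(w + 7)


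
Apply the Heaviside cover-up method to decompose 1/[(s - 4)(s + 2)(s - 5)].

Cover (s - 4), s=4: α = 1/[(4 + 2)(4 - 5)] = -1/6. Cover (s + 2), s=-2: β = 1/[(-2 - 4)(-2 - 5)] = 1/42. Cover (s - 5), s=5: γ = 1/[(5 - 4)(5 + 2)] = 1/7.
Result: (-1/6)/(s - 4) + (1/42)/(s + 2) + (1/7)/(s - 5)


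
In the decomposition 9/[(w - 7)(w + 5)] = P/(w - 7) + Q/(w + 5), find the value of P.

Cover-up at w = 7: P = 9/(7 + 5) = 9/12 = 3/4


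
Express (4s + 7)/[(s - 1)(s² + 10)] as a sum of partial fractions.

At s=1: A = (4·1 + 7)/(1² + 10) = 1. B = -A = -1, C = 4 - 1·A = 3
Result: 1/(s - 1) - (s - 3)/(s² + 10)


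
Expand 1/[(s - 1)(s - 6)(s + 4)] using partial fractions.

Using cover-up method: α = -1/25, β = 1/50, γ = 1/50
Result: (-1/25)/(s - 1) + (1/50)/(s - 6) + (1/50)/(s + 4)


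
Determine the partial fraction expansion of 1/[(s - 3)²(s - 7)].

Cover-up at s=7: C = 1/(7 - 3)² = 1/16. Cover-up at s=3: B = 1/(3 - 7) = -1/4. Comparing s² coeff: A = -C = -1/16
Result: (-1/16)/(s - 3) - (1/4)/(s - 3)² + (1/16)/(s - 7)


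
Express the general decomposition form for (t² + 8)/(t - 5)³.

Repeated linear factor (power 3): α/(t - 5) + β/(t - 5)² + γ/(t - 5)³


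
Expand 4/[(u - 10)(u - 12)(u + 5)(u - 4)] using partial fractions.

Using Heaviside cover-up: (-1/45)/(u - 10) + (1/68)/(u - 12) - (4/2295)/(u + 5) + (1/108)/(u - 4)


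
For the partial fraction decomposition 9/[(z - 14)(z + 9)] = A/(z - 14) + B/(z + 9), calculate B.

Cover-up at z = -9: B = 9/(-9 - 14) = -9/23


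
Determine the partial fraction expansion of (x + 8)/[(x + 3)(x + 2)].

At x=-3: A = (1·(-3) + 8)/(-3 + 2) = -5. At x=-2: B = (1·(-2) + 8)/(-2 + 3) = 6
Result: -5/(x + 3) + 6/(x + 2)


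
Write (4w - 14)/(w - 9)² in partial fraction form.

(4w - 14) = A(w - 9) + B. At w = 9: B = 4·9 - 14 = 22. Coeff of w: A = 4
Result: 4/(w - 9) + 22/(w - 9)²


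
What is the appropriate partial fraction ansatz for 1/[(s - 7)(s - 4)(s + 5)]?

Three distinct linear factors: A/(s - 7) + B/(s - 4) + C/(s + 5)


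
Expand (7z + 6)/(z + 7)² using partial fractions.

(7z + 6) = A(z + 7) + B. At z = -7: B = 7·(-7) + 6 = -43. Coeff of z: A = 7
Result: 7/(z + 7) - 43/(z + 7)²


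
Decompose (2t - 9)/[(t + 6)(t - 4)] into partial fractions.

At t=-6: A = (2·(-6) - 9)/(-6 - 4) = 21/10. At t=4: B = (2·4 - 9)/(4 + 6) = -1/10
Result: (21/10)/(t + 6) - (1/10)/(t - 4)


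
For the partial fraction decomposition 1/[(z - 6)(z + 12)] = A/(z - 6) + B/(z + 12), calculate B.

Cover-up at z = -12: B = 1/(-12 - 6) = -1/18


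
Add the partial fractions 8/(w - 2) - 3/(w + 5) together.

Common denominator (w - 2)(w + 5). Numerator: 8(w + 5) - 3(w - 2) = (8w + 40) - (3w - 6) = 5w + 46
Result: (5w + 46)/[(w - 2)(w + 5)]


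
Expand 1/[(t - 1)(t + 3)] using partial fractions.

1/(t - 1)(t + 3) = α/(t - 1) + β/(t + 3). α = 1/(1 + 3) = 1/4, β = 1/(-3 - 1) = -1/4
Result: (1/4)/(t - 1) - (1/4)/(t + 3)


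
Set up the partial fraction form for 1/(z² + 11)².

Repeated quadratic factor: (Pz + Q)/(z² + 11) + (Rz + S)/(z² + 11)²
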